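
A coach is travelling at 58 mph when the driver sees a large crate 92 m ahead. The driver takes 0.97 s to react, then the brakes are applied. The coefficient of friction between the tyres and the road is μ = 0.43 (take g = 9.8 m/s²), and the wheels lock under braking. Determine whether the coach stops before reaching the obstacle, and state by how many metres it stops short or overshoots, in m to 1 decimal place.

No — it overshoots by 12.9 m

58 mph × 0.44704 = 25.9283 m/s.
a = μg = 0.43 × 9.8 = 4.214 m/s².
Reaction distance = 25.9283 × 0.97 = 25.150 m.
Braking distance = v²/(2a) = 672.277 / 8.428 = 79.767 m.
Total stopping distance = 25.150 + 79.767 = 104.917 m, vs 92 m available — it cannot stop in time and overshoots by 104.917 − 92 = 12.917 m.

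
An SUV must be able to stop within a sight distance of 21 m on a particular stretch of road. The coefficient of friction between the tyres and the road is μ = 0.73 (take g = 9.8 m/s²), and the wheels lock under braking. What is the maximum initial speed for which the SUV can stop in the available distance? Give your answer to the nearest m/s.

Maximum speed ≈ 17 m/s

a = μg = 0.73 × 9.8 = 7.154 m/s².
v²/(2a) = d ⇒ v = √(2 × 7.154 × 21) = √300.47 = 17.3341 m/s.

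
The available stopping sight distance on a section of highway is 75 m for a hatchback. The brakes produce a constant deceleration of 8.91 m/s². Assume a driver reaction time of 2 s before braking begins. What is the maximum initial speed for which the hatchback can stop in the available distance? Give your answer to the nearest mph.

Maximum speed ≈ 51 mph

Stopping distance: v·t_r + v²/(2a) = 75 with t_r = 2 s and a = 8.910 m/s².
So v² + 35.640 v − 1336.50 = 0.
Positive root: v = −a·t_r + √((a·t_r)² + 2a·d) = −17.820 + √(317.552 + 1336.50) = 22.8500 m/s.
22.8500 m/s ÷ 0.44704 = 51.114 mph.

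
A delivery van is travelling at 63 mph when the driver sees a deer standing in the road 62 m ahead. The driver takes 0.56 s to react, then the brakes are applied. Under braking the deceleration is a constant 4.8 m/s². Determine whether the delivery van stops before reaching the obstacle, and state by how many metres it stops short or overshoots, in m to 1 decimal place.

63 mph × 0.44704 = 28.1635 m/s.
Reaction distance = 28.1635 × 0.56 = 15.772 m.
Braking distance = v²/(2a) = 793.183 / 9.600 = 82.623 m.
Total stopping distance = 15.772 + 82.623 = 98.395 m, vs 62 m available — it cannot stop in time and overshoots by 98.395 − 62 = 36.395 m.

No — it overshoots by 36.4 m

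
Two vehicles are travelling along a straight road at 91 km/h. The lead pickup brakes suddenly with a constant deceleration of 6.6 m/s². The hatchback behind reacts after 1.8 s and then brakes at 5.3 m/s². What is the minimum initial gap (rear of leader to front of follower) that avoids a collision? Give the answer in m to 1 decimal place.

Minimum gap ≈ 57.4 m

91 km/h ÷ 3.6 = 25.2778 m/s.
Leader travels v²/(2a_L) = 638.967 / 13.200 = 48.407 m before stopping.
Follower covers v·t_r = 25.2778 × 1.8 = 45.500 m while reacting, then v²/(2a_F) = 638.967 / 10.600 = 60.280 m while braking, for a total of 45.500 + 60.280 = 105.780 m.
Since a_F ≤ a_L and the follower starts braking later, the follower is never slower than the leader, so the closest approach is when both have stopped.
Minimum gap = 105.780 − 48.407 = 57.373 m.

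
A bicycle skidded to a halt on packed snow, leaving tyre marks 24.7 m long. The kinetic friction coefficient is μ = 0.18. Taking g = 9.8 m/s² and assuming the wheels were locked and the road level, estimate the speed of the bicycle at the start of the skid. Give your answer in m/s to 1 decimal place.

Initial speed ≈ 9.3 m/s

Deceleration a = μg = 0.18 × 9.8 = 1.764 m/s².
v = √(2a·d) = √(2 × 1.764 × 24.7) = √87.142 = 9.3350 m/s.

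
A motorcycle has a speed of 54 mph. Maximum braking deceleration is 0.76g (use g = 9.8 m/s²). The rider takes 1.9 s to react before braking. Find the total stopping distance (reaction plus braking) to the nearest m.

54 mph × 0.44704 = 24.1402 m/s.
a = 0.76 × 9.8 = 7.448 m/s².
Reaction distance = v·t_r = 24.1402 × 1.9 = 45.866 m.
Braking distance = v²/(2a) = 24.1402² / (2 × 7.448) = 582.749 / 14.896 = 39.121 m.
Total = 45.866 + 39.121 = 84.987 m.

Total stopping distance ≈ 85 m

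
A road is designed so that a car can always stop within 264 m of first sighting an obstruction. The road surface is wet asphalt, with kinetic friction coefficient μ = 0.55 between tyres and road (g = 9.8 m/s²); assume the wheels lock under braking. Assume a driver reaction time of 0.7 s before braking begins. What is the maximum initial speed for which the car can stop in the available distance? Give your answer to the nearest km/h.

Maximum speed ≈ 179 km/h

a = μg = 0.55 × 9.8 = 5.390 m/s².
Stopping distance: v·t_r + v²/(2a) = 264 with t_r = 0.7 s and a = 5.390 m/s².
So v² + 7.546 v − 2845.92 = 0.
Positive root: v = −a·t_r + √((a·t_r)² + 2a·d) = −3.773 + √(14.236 + 2845.92) = 49.7074 m/s.
49.7074 m/s × 3.6 = 178.947 km/h.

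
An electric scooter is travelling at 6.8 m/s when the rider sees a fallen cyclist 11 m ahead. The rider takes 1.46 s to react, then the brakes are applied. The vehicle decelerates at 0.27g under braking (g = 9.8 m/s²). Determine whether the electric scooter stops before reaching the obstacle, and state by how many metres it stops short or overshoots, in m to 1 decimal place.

No — it overshoots by 7.7 m

a = 0.27 × 9.8 = 2.646 m/s².
Reaction distance = 6.8000 × 1.46 = 9.928 m.
Braking distance = v²/(2a) = 46.240 / 5.292 = 8.738 m.
Total stopping distance = 9.928 + 8.738 = 18.666 m, vs 11 m available — it cannot stop in time and overshoots by 18.666 − 11 = 7.666 m.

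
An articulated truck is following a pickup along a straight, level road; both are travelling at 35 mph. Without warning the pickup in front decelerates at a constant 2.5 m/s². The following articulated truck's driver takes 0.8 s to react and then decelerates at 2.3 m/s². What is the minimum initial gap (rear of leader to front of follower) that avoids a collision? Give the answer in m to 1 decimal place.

35 mph × 0.44704 = 15.6464 m/s.
Leader travels v²/(2a_L) = 244.810 / 5.000 = 48.962 m before stopping.
Follower covers v·t_r = 15.6464 × 0.8 = 12.517 m while reacting, then v²/(2a_F) = 244.810 / 4.600 = 53.220 m while braking, for a total of 12.517 + 53.220 = 65.737 m.
Since a_F ≤ a_L and the follower starts braking later, the follower is never slower than the leader, so the closest approach is when both have stopped.
Minimum gap = 65.737 − 48.962 = 16.775 m.

Minimum gap ≈ 16.8 m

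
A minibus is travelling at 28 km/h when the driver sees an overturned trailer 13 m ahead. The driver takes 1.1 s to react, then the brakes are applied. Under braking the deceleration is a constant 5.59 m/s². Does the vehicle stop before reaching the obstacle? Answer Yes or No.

28 km/h ÷ 3.6 = 7.7778 m/s.
Reaction distance = 7.7778 × 1.1 = 8.556 m.
Braking distance = v²/(2a) = 60.494 / 11.180 = 5.411 m.
Total stopping distance = 8.556 + 5.411 = 13.967 m, vs 13 m available — it cannot stop in time and overshoots by 13.967 − 13 = 0.967 m.

No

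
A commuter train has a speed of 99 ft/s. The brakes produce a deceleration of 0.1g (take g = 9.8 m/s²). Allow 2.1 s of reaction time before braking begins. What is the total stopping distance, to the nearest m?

Total stopping distance ≈ 528 m

99 ft/s × 0.3048 = 30.1752 m/s.
a = 0.1 × 9.8 = 0.980 m/s².
Reaction distance = v·t_r = 30.1752 × 2.1 = 63.368 m.
Braking distance = v²/(2a) = 30.1752² / (2 × 0.980) = 910.543 / 1.960 = 464.563 m.
Total = 63.368 + 464.563 = 527.931 m.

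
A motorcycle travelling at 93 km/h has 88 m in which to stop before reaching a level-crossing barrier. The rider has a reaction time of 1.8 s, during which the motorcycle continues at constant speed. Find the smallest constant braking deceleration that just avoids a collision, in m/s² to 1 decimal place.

Required deceleration ≈ 8.0 m/s²

93 km/h ÷ 3.6 = 25.8333 m/s.
Distance covered during reaction = 25.8333 × 1.8 = 46.500 m.
Distance available for braking: 88 − 46.500 = 41.500 m.
v² = 2a·d ⇒ a = v²/(2d) = 25.8333² / (2 × 41.500) = 667.359 / 83.000 = 8.0405 m/s².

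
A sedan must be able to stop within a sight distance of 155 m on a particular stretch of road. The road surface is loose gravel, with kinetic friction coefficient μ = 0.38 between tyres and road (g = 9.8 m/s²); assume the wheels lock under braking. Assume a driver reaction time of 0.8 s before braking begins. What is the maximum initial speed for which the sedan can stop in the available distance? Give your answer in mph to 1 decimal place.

Maximum speed ≈ 69.6 mph

a = μg = 0.38 × 9.8 = 3.724 m/s².
Stopping distance: v·t_r + v²/(2a) = 155 with t_r = 0.8 s and a = 3.724 m/s².
So v² + 5.958 v − 1154.44 = 0.
Positive root: v = −a·t_r + √((a·t_r)² + 2a·d) = −2.979 + √(8.874 + 1154.44) = 31.1284 m/s.
31.1284 m/s ÷ 0.44704 = 69.632 mph.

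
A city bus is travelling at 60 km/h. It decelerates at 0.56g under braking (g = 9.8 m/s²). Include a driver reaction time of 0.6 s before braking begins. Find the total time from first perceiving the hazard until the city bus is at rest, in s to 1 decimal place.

Total time ≈ 3.6 s

60 km/h ÷ 3.6 = 16.6667 m/s.
a = 0.56 × 9.8 = 5.488 m/s².
Braking time = v/a = 16.6667 / 5.488 = 3.037 s.
Total = 0.6 + 3.037 = 3.637 s.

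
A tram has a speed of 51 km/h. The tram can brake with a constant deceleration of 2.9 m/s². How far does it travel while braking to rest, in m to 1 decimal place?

51 km/h ÷ 3.6 = 14.1667 m/s.
Braking distance = v²/(2a) = 14.1667² / (2 × 2.900) = 200.695 / 5.800 = 34.603 m.

Braking distance ≈ 34.6 m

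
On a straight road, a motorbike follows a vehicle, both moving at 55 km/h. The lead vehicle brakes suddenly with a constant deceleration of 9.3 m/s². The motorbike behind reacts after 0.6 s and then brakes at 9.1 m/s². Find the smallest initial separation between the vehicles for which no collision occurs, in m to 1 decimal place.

55 km/h ÷ 3.6 = 15.2778 m/s.
Leader travels v²/(2a_L) = 233.411 / 18.600 = 12.549 m before stopping.
Follower covers v·t_r = 15.2778 × 0.6 = 9.167 m while reacting, then v²/(2a_F) = 233.411 / 18.200 = 12.825 m while braking, for a total of 9.167 + 12.825 = 21.992 m.
Since a_F ≤ a_L and the follower starts braking later, the follower is never slower than the leader, so the closest approach is when both have stopped.
Minimum gap = 21.992 − 12.549 = 9.443 m.

Minimum gap ≈ 9.4 m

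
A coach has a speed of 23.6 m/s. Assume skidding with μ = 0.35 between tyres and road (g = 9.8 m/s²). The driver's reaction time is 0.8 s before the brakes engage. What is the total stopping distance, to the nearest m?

Total stopping distance ≈ 100 m

a = μg = 0.35 × 9.8 = 3.430 m/s².
Reaction distance = v·t_r = 23.6000 × 0.8 = 18.880 m.
Braking distance = v²/(2a) = 23.6000² / (2 × 3.430) = 556.960 / 6.860 = 81.190 m.
Total = 18.880 + 81.190 = 100.070 m.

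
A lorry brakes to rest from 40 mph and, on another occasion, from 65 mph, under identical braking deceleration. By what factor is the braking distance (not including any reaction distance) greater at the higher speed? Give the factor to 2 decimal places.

Factor ≈ 2.64

Braking distance d = v²/(2a), so with a fixed, d ∝ v².
Factor = (65/40)² = 1.6250² = 2.6406.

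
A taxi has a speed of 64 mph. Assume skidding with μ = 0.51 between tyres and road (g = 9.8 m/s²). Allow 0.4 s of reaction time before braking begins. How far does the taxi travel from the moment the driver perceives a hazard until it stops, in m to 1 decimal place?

64 mph × 0.44704 = 28.6106 m/s.
a = μg = 0.51 × 9.8 = 4.998 m/s².
Reaction distance = v·t_r = 28.6106 × 0.4 = 11.444 m.
Braking distance = v²/(2a) = 28.6106² / (2 × 4.998) = 818.566 / 9.996 = 81.889 m.
Total = 11.444 + 81.889 = 93.333 m.

Total stopping distance ≈ 93.3 m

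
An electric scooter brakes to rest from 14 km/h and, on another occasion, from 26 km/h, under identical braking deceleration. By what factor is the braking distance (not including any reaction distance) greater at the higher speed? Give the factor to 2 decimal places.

Braking distance d = v²/(2a), so with a fixed, d ∝ v².
Factor = (26/14)² = 1.8571² = 3.4488.

Factor ≈ 3.45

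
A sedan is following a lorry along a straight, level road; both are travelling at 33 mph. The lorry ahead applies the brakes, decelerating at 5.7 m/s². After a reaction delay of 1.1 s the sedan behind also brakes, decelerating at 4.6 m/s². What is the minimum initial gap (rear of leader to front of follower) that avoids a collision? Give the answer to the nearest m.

33 mph × 0.44704 = 14.7523 m/s.
Leader travels v²/(2a_L) = 217.630 / 11.400 = 19.090 m before stopping.
Follower covers v·t_r = 14.7523 × 1.1 = 16.228 m while reacting, then v²/(2a_F) = 217.630 / 9.200 = 23.655 m while braking, for a total of 16.228 + 23.655 = 39.883 m.
Since a_F ≤ a_L and the follower starts braking later, the follower is never slower than the leader, so the closest approach is when both have stopped.
Minimum gap = 39.883 − 19.090 = 20.793 m.

Minimum gap ≈ 21 m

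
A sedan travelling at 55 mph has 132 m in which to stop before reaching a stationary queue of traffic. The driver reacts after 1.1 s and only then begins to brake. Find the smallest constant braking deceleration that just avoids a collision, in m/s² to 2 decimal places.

Required deceleration ≈ 2.88 m/s²

55 mph × 0.44704 = 24.5872 m/s.
Distance covered during reaction = 24.5872 × 1.1 = 27.046 m.
Distance available for braking: 132 − 27.046 = 104.954 m.
v² = 2a·d ⇒ a = v²/(2d) = 24.5872² / (2 × 104.954) = 604.530 / 209.908 = 2.8800 m/s².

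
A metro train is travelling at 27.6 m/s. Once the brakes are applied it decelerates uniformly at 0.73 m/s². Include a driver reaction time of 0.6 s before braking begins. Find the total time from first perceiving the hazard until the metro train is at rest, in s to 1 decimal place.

Total time ≈ 38.4 s

Braking time = v/a = 27.6000 / 0.730 = 37.808 s.
Total = 0.6 + 37.808 = 38.408 s.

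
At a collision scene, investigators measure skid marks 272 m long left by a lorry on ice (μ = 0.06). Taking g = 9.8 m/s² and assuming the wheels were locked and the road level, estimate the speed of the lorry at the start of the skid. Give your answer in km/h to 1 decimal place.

Initial speed ≈ 64.4 km/h

Deceleration a = μg = 0.06 × 9.8 = 0.588 m/s².
v = √(2a·d) = √(2 × 0.588 × 272) = √319.872 = 17.8850 m/s.
= 17.8850 × 3.6 = 64.386 km/h.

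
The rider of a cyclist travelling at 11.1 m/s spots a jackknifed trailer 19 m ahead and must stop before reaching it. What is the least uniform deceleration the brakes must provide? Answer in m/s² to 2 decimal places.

v² = 2a·d ⇒ a = v²/(2d) = 11.1000² / (2 × 19.000) = 123.210 / 38.000 = 3.2424 m/s².

Required deceleration ≈ 3.24 m/s²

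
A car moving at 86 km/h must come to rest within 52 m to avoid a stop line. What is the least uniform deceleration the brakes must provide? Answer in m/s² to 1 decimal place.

86 km/h ÷ 3.6 = 23.8889 m/s.
v² = 2a·d ⇒ a = v²/(2d) = 23.8889² / (2 × 52.000) = 570.680 / 104.000 = 5.4873 m/s².

Required deceleration ≈ 5.5 m/s²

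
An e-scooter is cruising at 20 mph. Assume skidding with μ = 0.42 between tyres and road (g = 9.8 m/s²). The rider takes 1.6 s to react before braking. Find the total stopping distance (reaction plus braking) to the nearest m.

20 mph × 0.44704 = 8.9408 m/s.
a = μg = 0.42 × 9.8 = 4.116 m/s².
Reaction distance = v·t_r = 8.9408 × 1.6 = 14.305 m.
Braking distance = v²/(2a) = 8.9408² / (2 × 4.116) = 79.938 / 8.232 = 9.711 m.
Total = 14.305 + 9.711 = 24.016 m.

Total stopping distance ≈ 24 m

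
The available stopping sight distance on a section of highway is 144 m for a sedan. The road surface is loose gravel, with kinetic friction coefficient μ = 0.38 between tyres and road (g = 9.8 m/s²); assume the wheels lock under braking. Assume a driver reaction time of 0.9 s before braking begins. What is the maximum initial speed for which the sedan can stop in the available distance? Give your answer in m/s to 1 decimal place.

a = μg = 0.38 × 9.8 = 3.724 m/s².
Stopping distance: v·t_r + v²/(2a) = 144 with t_r = 0.9 s and a = 3.724 m/s².
So v² + 6.703 v − 1072.51 = 0.
Positive root: v = −a·t_r + √((a·t_r)² + 2a·d) = −3.352 + √(11.236 + 1072.51) = 29.5683 m/s.

Maximum speed ≈ 29.6 m/s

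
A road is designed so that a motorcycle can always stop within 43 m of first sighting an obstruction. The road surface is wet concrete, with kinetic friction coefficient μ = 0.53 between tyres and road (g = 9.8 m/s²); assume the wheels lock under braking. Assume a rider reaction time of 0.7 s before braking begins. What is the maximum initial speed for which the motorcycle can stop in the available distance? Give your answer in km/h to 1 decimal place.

Maximum speed ≈ 64.1 km/h

a = μg = 0.53 × 9.8 = 5.194 m/s².
Stopping distance: v·t_r + v²/(2a) = 43 with t_r = 0.7 s and a = 5.194 m/s².
So v² + 7.272 v − 446.68 = 0.
Positive root: v = −a·t_r + √((a·t_r)² + 2a·d) = −3.636 + √(13.220 + 446.68) = 17.8093 m/s.
17.8093 m/s × 3.6 = 64.113 km/h.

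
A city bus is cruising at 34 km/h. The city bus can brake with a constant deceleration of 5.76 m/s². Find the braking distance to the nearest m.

34 km/h ÷ 3.6 = 9.4444 m/s.
Braking distance = v²/(2a) = 9.4444² / (2 × 5.760) = 89.197 / 11.520 = 7.743 m.

Braking distance ≈ 8 m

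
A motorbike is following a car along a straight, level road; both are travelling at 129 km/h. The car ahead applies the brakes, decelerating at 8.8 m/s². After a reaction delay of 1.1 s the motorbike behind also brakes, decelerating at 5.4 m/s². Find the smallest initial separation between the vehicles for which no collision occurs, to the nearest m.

Minimum gap ≈ 85 m

129 km/h ÷ 3.6 = 35.8333 m/s.
Leader travels v²/(2a_L) = 1284.025 / 17.600 = 72.956 m before stopping.
Follower covers v·t_r = 35.8333 × 1.1 = 39.417 m while reacting, then v²/(2a_F) = 1284.025 / 10.800 = 118.891 m while braking, for a total of 39.417 + 118.891 = 158.308 m.
Since a_F ≤ a_L and the follower starts braking later, the follower is never slower than the leader, so the closest approach is when both have stopped.
Minimum gap = 158.308 − 72.956 = 85.352 m.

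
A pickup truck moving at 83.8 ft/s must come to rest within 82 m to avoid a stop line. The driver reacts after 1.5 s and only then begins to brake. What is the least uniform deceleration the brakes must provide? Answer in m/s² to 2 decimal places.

83.8 ft/s × 0.3048 = 25.5422 m/s.
Distance covered during reaction = 25.5422 × 1.5 = 38.313 m.
Distance available for braking: 82 − 38.313 = 43.687 m.
v² = 2a·d ⇒ a = v²/(2d) = 25.5422² / (2 × 43.687) = 652.404 / 87.374 = 7.4668 m/s².

Required deceleration ≈ 7.47 m/s²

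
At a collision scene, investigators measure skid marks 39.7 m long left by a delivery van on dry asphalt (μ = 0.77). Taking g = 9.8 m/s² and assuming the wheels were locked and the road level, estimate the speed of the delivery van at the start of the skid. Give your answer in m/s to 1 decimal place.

Initial speed ≈ 24.5 m/s

Deceleration a = μg = 0.77 × 9.8 = 7.546 m/s².
v = √(2a·d) = √(2 × 7.546 × 39.7) = √599.152 = 24.4776 m/s.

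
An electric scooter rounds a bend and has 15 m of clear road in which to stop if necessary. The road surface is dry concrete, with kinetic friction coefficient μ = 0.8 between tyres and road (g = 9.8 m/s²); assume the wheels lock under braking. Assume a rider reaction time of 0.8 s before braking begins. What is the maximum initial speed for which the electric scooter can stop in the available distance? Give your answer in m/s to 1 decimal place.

Maximum speed ≈ 10.3 m/s

a = μg = 0.8 × 9.8 = 7.840 m/s².
Stopping distance: v·t_r + v²/(2a) = 15 with t_r = 0.8 s and a = 7.840 m/s².
So v² + 12.544 v − 235.20 = 0.
Positive root: v = −a·t_r + √((a·t_r)² + 2a·d) = −6.272 + √(39.338 + 235.20) = 10.2972 m/s.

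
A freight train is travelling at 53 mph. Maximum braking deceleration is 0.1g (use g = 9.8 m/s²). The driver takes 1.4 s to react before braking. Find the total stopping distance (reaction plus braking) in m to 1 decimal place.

53 mph × 0.44704 = 23.6931 m/s.
a = 0.1 × 9.8 = 0.980 m/s².
Reaction distance = v·t_r = 23.6931 × 1.4 = 33.170 m.
Braking distance = v²/(2a) = 23.6931² / (2 × 0.980) = 561.363 / 1.960 = 286.410 m.
Total = 33.170 + 286.410 = 319.580 m.

Total stopping distance ≈ 319.6 m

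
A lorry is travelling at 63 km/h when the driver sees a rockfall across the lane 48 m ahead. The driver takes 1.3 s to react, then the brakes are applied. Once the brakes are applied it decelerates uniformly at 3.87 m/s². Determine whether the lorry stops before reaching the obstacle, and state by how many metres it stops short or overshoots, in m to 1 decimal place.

63 km/h ÷ 3.6 = 17.5000 m/s.
Reaction distance = 17.5000 × 1.3 = 22.750 m.
Braking distance = v²/(2a) = 306.250 / 7.740 = 39.567 m.
Total stopping distance = 22.750 + 39.567 = 62.317 m, vs 48 m available — it cannot stop in time and overshoots by 62.317 − 48 = 14.317 m.

No — it overshoots by 14.3 m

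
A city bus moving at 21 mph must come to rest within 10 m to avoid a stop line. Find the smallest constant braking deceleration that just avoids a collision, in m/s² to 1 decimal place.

Required deceleration ≈ 4.4 m/s²

21 mph × 0.44704 = 9.3878 m/s.
v² = 2a·d ⇒ a = v²/(2d) = 9.3878² / (2 × 10.000) = 88.131 / 20.000 = 4.4066 m/s².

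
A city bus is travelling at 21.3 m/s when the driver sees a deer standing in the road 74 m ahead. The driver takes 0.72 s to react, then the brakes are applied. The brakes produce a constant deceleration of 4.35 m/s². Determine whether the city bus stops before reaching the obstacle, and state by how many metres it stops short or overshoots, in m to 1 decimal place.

Reaction distance = 21.3000 × 0.72 = 15.336 m.
Braking distance = v²/(2a) = 453.690 / 8.700 = 52.148 m.
Total stopping distance = 15.336 + 52.148 = 67.484 m, vs 74 m available — it stops with 74 − 67.484 = 6.516 m to spare.

Yes — it stops 6.5 m short of the obstacle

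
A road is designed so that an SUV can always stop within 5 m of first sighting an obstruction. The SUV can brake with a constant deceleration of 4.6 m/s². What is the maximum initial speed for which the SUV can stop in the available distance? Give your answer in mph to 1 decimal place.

v²/(2a) = d ⇒ v = √(2 × 4.600 × 5) = √46.00 = 6.7823 m/s.
6.7823 m/s ÷ 0.44704 = 15.172 mph.

Maximum speed ≈ 15.2 mph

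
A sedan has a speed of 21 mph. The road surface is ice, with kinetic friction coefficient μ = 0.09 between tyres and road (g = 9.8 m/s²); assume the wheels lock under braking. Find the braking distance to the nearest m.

21 mph × 0.44704 = 9.3878 m/s.
a = μg = 0.09 × 9.8 = 0.882 m/s².
Braking distance = v²/(2a) = 9.3878² / (2 × 0.882) = 88.131 / 1.764 = 49.961 m.

Braking distance ≈ 50 m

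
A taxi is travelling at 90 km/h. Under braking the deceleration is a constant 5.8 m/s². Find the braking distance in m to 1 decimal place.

Braking distance ≈ 53.9 m

90 km/h ÷ 3.6 = 25.0000 m/s.
Braking distance = v²/(2a) = 25.0000² / (2 × 5.800) = 625.000 / 11.600 = 53.879 m.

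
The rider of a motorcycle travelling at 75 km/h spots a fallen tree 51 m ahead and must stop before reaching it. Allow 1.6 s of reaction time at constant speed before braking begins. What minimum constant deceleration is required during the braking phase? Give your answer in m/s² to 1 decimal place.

Required deceleration ≈ 12.3 m/s²

75 km/h ÷ 3.6 = 20.8333 m/s.
Distance covered during reaction = 20.8333 × 1.6 = 33.333 m.
Distance available for braking: 51 − 33.333 = 17.667 m.
v² = 2a·d ⇒ a = v²/(2d) = 20.8333² / (2 × 17.667) = 434.026 / 35.334 = 12.2835 m/s².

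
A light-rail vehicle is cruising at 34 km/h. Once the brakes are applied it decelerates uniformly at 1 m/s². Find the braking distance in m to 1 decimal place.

34 km/h ÷ 3.6 = 9.4444 m/s.
Braking distance = v²/(2a) = 9.4444² / (2 × 1.000) = 89.197 / 2.000 = 44.599 m.

Braking distance ≈ 44.6 m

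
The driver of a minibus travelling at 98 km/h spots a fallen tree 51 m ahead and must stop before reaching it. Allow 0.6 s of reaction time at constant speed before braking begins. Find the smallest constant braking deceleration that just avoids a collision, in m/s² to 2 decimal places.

Required deceleration ≈ 10.69 m/s²

98 km/h ÷ 3.6 = 27.2222 m/s.
Distance covered during reaction = 27.2222 × 0.6 = 16.333 m.
Distance available for braking: 51 − 16.333 = 34.667 m.
v² = 2a·d ⇒ a = v²/(2d) = 27.2222² / (2 × 34.667) = 741.048 / 69.334 = 10.6881 m/s².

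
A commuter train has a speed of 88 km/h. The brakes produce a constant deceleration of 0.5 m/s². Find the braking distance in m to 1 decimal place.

Braking distance ≈ 597.5 m

88 km/h ÷ 3.6 = 24.4444 m/s.
Braking distance = v²/(2a) = 24.4444² / (2 × 0.500) = 597.529 / 1.000 = 597.529 m.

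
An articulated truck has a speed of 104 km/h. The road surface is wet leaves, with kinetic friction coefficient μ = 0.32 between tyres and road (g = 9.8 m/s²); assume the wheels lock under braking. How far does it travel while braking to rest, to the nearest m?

104 km/h ÷ 3.6 = 28.8889 m/s.
a = μg = 0.32 × 9.8 = 3.136 m/s².
Braking distance = v²/(2a) = 28.8889² / (2 × 3.136) = 834.569 / 6.272 = 133.063 m.

Braking distance ≈ 133 m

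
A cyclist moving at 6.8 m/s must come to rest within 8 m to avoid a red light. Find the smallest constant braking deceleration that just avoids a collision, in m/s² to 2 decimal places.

Required deceleration ≈ 2.89 m/s²

v² = 2a·d ⇒ a = v²/(2d) = 6.8000² / (2 × 8.000) = 46.240 / 16.000 = 2.8900 m/s².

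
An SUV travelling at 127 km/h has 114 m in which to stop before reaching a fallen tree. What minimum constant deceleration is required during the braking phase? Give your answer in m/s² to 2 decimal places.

127 km/h ÷ 3.6 = 35.2778 m/s.
v² = 2a·d ⇒ a = v²/(2d) = 35.2778² / (2 × 114.000) = 1244.523 / 228.000 = 5.4584 m/s².

Required deceleration ≈ 5.46 m/s²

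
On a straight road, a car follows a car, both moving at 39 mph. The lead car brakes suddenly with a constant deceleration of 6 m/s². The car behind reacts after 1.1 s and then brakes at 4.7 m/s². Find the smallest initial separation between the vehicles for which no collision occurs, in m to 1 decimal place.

39 mph × 0.44704 = 17.4346 m/s.
Leader travels v²/(2a_L) = 303.965 / 12.000 = 25.330 m before stopping.
Follower covers v·t_r = 17.4346 × 1.1 = 19.178 m while reacting, then v²/(2a_F) = 303.965 / 9.400 = 32.337 m while braking, for a total of 19.178 + 32.337 = 51.515 m.
Since a_F ≤ a_L and the follower starts braking later, the follower is never slower than the leader, so the closest approach is when both have stopped.
Minimum gap = 51.515 − 25.330 = 26.185 m.

Minimum gap ≈ 26.2 m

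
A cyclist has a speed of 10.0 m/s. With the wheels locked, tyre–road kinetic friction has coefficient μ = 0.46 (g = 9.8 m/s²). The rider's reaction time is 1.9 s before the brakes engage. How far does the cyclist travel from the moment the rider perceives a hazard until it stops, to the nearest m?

a = μg = 0.46 × 9.8 = 4.508 m/s².
Reaction distance = v·t_r = 10.0000 × 1.9 = 19.000 m.
Braking distance = v²/(2a) = 10.0000² / (2 × 4.508) = 100.000 / 9.016 = 11.091 m.
Total = 19.000 + 11.091 = 30.091 m.

Total stopping distance ≈ 30 m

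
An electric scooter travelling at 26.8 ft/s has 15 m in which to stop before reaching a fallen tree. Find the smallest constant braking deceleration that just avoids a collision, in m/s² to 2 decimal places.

Required deceleration ≈ 2.22 m/s²

26.8 ft/s × 0.3048 = 8.1686 m/s.
v² = 2a·d ⇒ a = v²/(2d) = 8.1686² / (2 × 15.000) = 66.726 / 30.000 = 2.2242 m/s².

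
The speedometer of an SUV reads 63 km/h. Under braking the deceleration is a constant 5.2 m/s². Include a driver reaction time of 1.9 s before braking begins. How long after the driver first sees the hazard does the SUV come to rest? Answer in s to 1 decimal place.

Total time ≈ 5.3 s

63 km/h ÷ 3.6 = 17.5000 m/s.
Braking time = v/a = 17.5000 / 5.200 = 3.365 s.
Total = 1.9 + 3.365 = 5.265 s.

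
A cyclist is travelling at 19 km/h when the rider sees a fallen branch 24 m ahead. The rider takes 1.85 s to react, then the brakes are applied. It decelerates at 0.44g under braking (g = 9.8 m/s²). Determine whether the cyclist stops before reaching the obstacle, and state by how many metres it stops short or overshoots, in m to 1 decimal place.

19 km/h ÷ 3.6 = 5.2778 m/s.
a = 0.44 × 9.8 = 4.312 m/s².
Reaction distance = 5.2778 × 1.85 = 9.764 m.
Braking distance = v²/(2a) = 27.855 / 8.624 = 3.230 m.
Total stopping distance = 9.764 + 3.230 = 12.994 m, vs 24 m available — it stops with 24 − 12.994 = 11.006 m to spare.

Yes — it stops 11.0 m short of the obstacle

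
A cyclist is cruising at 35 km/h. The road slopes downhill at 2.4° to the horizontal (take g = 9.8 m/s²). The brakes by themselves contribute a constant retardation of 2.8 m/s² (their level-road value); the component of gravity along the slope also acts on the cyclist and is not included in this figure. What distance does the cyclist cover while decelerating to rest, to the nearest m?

Braking distance ≈ 20 m

35 km/h ÷ 3.6 = 9.7222 m/s.
Gravity along the downhill slope reduces the braking deceleration: a_eff = 2.800 − 9.8·sin 2.4° = 2.800 − 0.410 = 2.390 m/s².
Braking distance = v²/(2a) = 9.7222² / (2 × 2.390) = 94.521 / 4.780 = 19.774 m.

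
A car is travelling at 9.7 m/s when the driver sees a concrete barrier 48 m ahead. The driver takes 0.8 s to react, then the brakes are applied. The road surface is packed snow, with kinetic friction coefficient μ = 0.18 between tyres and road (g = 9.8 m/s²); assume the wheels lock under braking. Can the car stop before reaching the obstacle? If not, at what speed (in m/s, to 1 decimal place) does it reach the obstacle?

Yes — it stops about 13.6 m short of the obstacle, so it never reaches it

a = μg = 0.18 × 9.8 = 1.764 m/s².
Reaction distance = 9.7000 × 0.8 = 7.760 m.
Braking distance = v²/(2a) = 94.090 / 3.528 = 26.670 m.
Total stopping distance = 7.760 + 26.670 = 34.430 m, vs 48 m available — it stops with 48 − 34.430 = 13.570 m to spare.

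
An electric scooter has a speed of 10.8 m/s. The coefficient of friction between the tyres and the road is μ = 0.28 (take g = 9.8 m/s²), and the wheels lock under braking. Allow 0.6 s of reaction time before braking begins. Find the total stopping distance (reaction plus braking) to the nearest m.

a = μg = 0.28 × 9.8 = 2.744 m/s².
Reaction distance = v·t_r = 10.8000 × 0.6 = 6.480 m.
Braking distance = v²/(2a) = 10.8000² / (2 × 2.744) = 116.640 / 5.488 = 21.254 m.
Total = 6.480 + 21.254 = 27.734 m.

Total stopping distance ≈ 28 m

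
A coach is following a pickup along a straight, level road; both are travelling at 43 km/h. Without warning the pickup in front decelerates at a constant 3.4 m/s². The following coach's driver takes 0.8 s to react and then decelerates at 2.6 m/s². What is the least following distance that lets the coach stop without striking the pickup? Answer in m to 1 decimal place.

43 km/h ÷ 3.6 = 11.9444 m/s.
Leader travels v²/(2a_L) = 142.669 / 6.800 = 20.981 m before stopping.
Follower covers v·t_r = 11.9444 × 0.8 = 9.556 m while reacting, then v²/(2a_F) = 142.669 / 5.200 = 27.436 m while braking, for a total of 9.556 + 27.436 = 36.992 m.
Since a_F ≤ a_L and the follower starts braking later, the follower is never slower than the leader, so the closest approach is when both have stopped.
Minimum gap = 36.992 − 20.981 = 16.011 m.

Minimum gap ≈ 16.0 m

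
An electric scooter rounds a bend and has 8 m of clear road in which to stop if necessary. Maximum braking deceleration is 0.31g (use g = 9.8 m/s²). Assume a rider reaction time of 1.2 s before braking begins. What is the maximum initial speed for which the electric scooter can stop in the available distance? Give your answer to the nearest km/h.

Maximum speed ≈ 15 km/h

a = 0.31 × 9.8 = 3.038 m/s².
Stopping distance: v·t_r + v²/(2a) = 8 with t_r = 1.2 s and a = 3.038 m/s².
So v² + 7.291 v − 48.61 = 0.
Positive root: v = −a·t_r + √((a·t_r)² + 2a·d) = −3.646 + √(13.293 + 48.61) = 4.2218 m/s.
4.2218 m/s × 3.6 = 15.198 km/h.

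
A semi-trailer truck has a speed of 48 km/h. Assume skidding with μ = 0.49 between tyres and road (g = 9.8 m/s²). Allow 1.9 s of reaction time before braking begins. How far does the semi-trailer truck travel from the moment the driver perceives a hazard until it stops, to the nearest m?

Total stopping distance ≈ 44 m

48 km/h ÷ 3.6 = 13.3333 m/s.
a = μg = 0.49 × 9.8 = 4.802 m/s².
Reaction distance = v·t_r = 13.3333 × 1.9 = 25.333 m.
Braking distance = v²/(2a) = 13.3333² / (2 × 4.802) = 177.777 / 9.604 = 18.511 m.
Total = 25.333 + 18.511 = 43.844 m.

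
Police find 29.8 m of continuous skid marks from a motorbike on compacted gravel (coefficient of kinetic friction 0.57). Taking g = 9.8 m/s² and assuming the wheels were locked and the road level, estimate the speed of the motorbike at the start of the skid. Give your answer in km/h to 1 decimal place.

Initial speed ≈ 65.7 km/h

Deceleration a = μg = 0.57 × 9.8 = 5.586 m/s².
v = √(2a·d) = √(2 × 5.586 × 29.8) = √332.926 = 18.2463 m/s.
= 18.2463 × 3.6 = 65.687 km/h.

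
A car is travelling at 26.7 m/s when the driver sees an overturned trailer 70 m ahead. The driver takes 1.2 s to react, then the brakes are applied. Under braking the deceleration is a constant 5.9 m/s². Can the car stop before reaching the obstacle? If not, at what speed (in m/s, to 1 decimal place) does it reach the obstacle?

No — it strikes the obstacle at 16.3 m/s

Reaction distance = 26.7000 × 1.2 = 32.040 m.
Braking distance needed to stop: v²/(2a) = 712.890 / 11.800 = 60.414 m, so total needed = 32.040 + 60.414 = 92.454 m > 70 m — it cannot stop.
Distance remaining when braking begins: 70 − 32.040 = 37.960 m.
v² = v₀² − 2a·d = 712.890 − 2 × 5.900 × 37.960 = 264.962 m²/s².
v = √264.962 = 16.278 m/s.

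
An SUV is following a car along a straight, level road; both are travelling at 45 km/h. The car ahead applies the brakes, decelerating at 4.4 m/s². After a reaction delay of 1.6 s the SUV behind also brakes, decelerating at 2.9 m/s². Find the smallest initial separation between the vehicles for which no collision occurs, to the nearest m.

Minimum gap ≈ 29 m

45 km/h ÷ 3.6 = 12.5000 m/s.
Leader travels v²/(2a_L) = 156.250 / 8.800 = 17.756 m before stopping.
Follower covers v·t_r = 12.5000 × 1.6 = 20.000 m while reacting, then v²/(2a_F) = 156.250 / 5.800 = 26.940 m while braking, for a total of 20.000 + 26.940 = 46.940 m.
Since a_F ≤ a_L and the follower starts braking later, the follower is never slower than the leader, so the closest approach is when both have stopped.
Minimum gap = 46.940 − 17.756 = 29.184 m.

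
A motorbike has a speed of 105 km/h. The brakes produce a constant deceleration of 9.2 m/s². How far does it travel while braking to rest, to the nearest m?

Braking distance ≈ 46 m

105 km/h ÷ 3.6 = 29.1667 m/s.
Braking distance = v²/(2a) = 29.1667² / (2 × 9.200) = 850.696 / 18.400 = 46.233 m.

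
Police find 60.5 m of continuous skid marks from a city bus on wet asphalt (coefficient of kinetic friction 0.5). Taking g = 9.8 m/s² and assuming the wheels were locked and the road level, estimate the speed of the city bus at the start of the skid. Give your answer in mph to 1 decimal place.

Deceleration a = μg = 0.5 × 9.8 = 4.900 m/s².
v = √(2a·d) = √(2 × 4.900 × 60.5) = √592.900 = 24.3495 m/s.
= 24.3495 ÷ 0.44704 = 54.468 mph.

Initial speed ≈ 54.5 mph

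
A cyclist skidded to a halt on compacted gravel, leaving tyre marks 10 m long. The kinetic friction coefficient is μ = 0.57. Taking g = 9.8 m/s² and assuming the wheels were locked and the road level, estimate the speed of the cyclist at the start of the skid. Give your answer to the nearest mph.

Deceleration a = μg = 0.57 × 9.8 = 5.586 m/s².
v = √(2a·d) = √(2 × 5.586 × 10) = √111.720 = 10.5698 m/s.
= 10.5698 ÷ 0.44704 = 23.644 mph.

Initial speed ≈ 24 mph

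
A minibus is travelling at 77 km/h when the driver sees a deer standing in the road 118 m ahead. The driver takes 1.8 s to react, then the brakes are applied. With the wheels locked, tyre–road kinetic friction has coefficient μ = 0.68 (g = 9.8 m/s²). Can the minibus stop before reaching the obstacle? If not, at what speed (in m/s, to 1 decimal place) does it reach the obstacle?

Yes — it stops about 45.2 m short of the obstacle, so it never reaches it

77 km/h ÷ 3.6 = 21.3889 m/s.
a = μg = 0.68 × 9.8 = 6.664 m/s².
Reaction distance = 21.3889 × 1.8 = 38.500 m.
Braking distance = v²/(2a) = 457.485 / 13.328 = 34.325 m.
Total stopping distance = 38.500 + 34.325 = 72.825 m, vs 118 m available — it stops with 118 − 72.825 = 45.175 m to spare.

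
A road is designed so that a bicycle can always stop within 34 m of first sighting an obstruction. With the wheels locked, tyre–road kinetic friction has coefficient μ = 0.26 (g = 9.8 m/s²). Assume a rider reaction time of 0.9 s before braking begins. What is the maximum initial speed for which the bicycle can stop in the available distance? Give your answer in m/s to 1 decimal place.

Maximum speed ≈ 11.1 m/s

a = μg = 0.26 × 9.8 = 2.548 m/s².
Stopping distance: v·t_r + v²/(2a) = 34 with t_r = 0.9 s and a = 2.548 m/s².
So v² + 4.586 v − 173.26 = 0.
Positive root: v = −a·t_r + √((a·t_r)² + 2a·d) = −2.293 + √(5.258 + 173.26) = 11.0681 m/s.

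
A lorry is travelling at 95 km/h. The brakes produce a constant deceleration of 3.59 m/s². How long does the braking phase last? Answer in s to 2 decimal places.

95 km/h ÷ 3.6 = 26.3889 m/s.
Braking time = v/a = 26.3889 / 3.590 = 7.351 s.

Braking time ≈ 7.35 s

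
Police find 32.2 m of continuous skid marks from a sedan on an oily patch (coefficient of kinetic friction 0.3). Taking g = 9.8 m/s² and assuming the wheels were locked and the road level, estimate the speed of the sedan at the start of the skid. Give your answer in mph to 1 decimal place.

Deceleration a = μg = 0.3 × 9.8 = 2.940 m/s².
v = √(2a·d) = √(2 × 2.940 × 32.2) = √189.336 = 13.7599 m/s.
= 13.7599 ÷ 0.44704 = 30.780 mph.

Initial speed ≈ 30.8 mph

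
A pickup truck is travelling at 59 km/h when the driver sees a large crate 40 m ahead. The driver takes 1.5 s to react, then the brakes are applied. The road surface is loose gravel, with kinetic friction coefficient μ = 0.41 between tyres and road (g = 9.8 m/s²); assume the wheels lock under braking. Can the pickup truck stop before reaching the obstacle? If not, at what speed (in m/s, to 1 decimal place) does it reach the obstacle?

59 km/h ÷ 3.6 = 16.3889 m/s.
a = μg = 0.41 × 9.8 = 4.018 m/s².
Reaction distance = 16.3889 × 1.5 = 24.583 m.
Braking distance needed to stop: v²/(2a) = 268.596 / 8.036 = 33.424 m, so total needed = 24.583 + 33.424 = 58.007 m > 40 m — it cannot stop.
Distance remaining when braking begins: 40 − 24.583 = 15.417 m.
v² = v₀² − 2a·d = 268.596 − 2 × 4.018 × 15.417 = 144.705 m²/s².
v = √144.705 = 12.029 m/s.

No — it strikes the obstacle at 12.0 m/s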